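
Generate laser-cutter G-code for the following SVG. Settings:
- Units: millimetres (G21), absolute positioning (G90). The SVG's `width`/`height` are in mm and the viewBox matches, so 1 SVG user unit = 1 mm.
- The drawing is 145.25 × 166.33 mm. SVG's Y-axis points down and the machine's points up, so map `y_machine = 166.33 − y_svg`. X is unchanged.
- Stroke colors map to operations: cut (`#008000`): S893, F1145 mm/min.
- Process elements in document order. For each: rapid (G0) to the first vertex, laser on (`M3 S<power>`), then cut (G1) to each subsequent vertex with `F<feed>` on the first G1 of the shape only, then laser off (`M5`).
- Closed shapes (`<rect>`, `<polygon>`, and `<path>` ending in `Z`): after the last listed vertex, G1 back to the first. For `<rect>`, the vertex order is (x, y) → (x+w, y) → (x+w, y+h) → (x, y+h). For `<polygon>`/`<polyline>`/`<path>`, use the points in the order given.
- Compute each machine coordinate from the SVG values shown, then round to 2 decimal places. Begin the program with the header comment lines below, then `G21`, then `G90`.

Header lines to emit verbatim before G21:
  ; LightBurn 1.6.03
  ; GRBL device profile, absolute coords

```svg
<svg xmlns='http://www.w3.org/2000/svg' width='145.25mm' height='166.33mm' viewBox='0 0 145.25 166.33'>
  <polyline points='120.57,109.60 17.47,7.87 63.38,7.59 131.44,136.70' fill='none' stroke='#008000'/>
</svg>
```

; LightBurn 1.6.03
; GRBL device profile, absolute coords
G21
G90
G0 X120.57 Y56.73
M3 S893
G1 X17.47 Y158.46 F1145
G1 X63.38 Y158.74
G1 X131.44 Y29.63
M5

1 u = 1 mm; y_m = 166.33 − y.

[1] `<polyline>` open polyline, #008000→cut S893 F1145: (120.57,56.73) → (17.47,158.46) → (63.38,158.74) → (131.44,29.63)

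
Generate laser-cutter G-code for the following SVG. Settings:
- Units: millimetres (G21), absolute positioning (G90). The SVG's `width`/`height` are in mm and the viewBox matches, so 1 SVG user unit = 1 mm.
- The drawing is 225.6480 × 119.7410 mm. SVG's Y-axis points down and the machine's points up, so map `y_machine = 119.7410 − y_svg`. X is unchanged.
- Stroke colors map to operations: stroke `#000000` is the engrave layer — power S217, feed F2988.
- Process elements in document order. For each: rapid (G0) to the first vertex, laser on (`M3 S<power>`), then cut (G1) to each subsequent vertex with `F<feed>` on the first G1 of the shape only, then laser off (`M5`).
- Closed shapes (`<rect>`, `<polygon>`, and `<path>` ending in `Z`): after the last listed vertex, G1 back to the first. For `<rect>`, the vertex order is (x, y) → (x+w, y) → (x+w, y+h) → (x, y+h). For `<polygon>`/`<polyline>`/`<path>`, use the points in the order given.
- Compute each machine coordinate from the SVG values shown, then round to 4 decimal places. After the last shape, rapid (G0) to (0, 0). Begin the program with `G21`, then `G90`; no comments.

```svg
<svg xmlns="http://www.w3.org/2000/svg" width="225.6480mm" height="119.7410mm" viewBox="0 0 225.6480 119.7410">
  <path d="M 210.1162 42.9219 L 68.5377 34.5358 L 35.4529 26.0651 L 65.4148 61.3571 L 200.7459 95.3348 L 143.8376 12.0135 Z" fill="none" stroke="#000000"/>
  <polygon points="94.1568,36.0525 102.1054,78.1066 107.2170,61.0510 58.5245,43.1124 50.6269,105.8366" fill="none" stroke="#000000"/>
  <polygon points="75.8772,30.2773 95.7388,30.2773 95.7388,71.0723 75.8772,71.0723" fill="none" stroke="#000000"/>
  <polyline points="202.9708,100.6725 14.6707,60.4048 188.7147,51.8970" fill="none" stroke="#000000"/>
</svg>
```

viewBox `0 0 225.6480 119.7410` with mm width/height → 1 unit = 1 mm. Flip: y_m = 119.7410 − y_svg.

**Shape 1** — `<path>` closed polygon, stroke `#000000` → engrave (S217, F2988). Machine vertices: (210.1162,76.8191) → (68.5377,85.2052) → (35.4529,93.6759) → (65.4148,58.3839) → (200.7459,24.4062) → (143.8376,107.7275) → (210.1162,76.8191). Closed: final G1 returns to the first vertex.

**Shape 2** — `<polygon>` closed polygon, stroke `#000000` → engrave (S217, F2988). Machine vertices: (94.1568,83.6885) → (102.1054,41.6344) → (107.2170,58.6900) → (58.5245,76.6286) → (50.6269,13.9044) → (94.1568,83.6885). Closed: final G1 returns to the first vertex.

**Shape 3** — `<polygon>` rectangle, stroke `#000000` → engrave (S217, F2988). Machine vertices: (75.8772,89.4637) → (95.7388,89.4637) → (95.7388,48.6687) → (75.8772,48.6687) → (75.8772,89.4637). Closed: final G1 returns to the first vertex.

**Shape 4** — `<polyline>` open polyline, stroke `#000000` → engrave (S217, F2988). Machine vertices: (202.9708,19.0685) → (14.6707,59.3362) → (188.7147,67.8440). Open path.

G21
G90
G0 X210.1162 Y76.8191
M3 S217
G1 X68.5377 Y85.2052 F2988
G1 X35.4529 Y93.6759
G1 X65.4148 Y58.3839
G1 X200.7459 Y24.4062
G1 X143.8376 Y107.7275
G1 X210.1162 Y76.8191
M5
G0 X94.1568 Y83.6885
M3 S217
G1 X102.1054 Y41.6344 F2988
G1 X107.2170 Y58.6900
G1 X58.5245 Y76.6286
G1 X50.6269 Y13.9044
G1 X94.1568 Y83.6885
M5
G0 X75.8772 Y89.4637
M3 S217
G1 X95.7388 Y89.4637 F2988
G1 X95.7388 Y48.6687
G1 X75.8772 Y48.6687
G1 X75.8772 Y89.4637
M5
G0 X202.9708 Y19.0685
M3 S217
G1 X14.6707 Y59.3362 F2988
G1 X188.7147 Y67.8440
M5
G0 X0.0000 Y0.0000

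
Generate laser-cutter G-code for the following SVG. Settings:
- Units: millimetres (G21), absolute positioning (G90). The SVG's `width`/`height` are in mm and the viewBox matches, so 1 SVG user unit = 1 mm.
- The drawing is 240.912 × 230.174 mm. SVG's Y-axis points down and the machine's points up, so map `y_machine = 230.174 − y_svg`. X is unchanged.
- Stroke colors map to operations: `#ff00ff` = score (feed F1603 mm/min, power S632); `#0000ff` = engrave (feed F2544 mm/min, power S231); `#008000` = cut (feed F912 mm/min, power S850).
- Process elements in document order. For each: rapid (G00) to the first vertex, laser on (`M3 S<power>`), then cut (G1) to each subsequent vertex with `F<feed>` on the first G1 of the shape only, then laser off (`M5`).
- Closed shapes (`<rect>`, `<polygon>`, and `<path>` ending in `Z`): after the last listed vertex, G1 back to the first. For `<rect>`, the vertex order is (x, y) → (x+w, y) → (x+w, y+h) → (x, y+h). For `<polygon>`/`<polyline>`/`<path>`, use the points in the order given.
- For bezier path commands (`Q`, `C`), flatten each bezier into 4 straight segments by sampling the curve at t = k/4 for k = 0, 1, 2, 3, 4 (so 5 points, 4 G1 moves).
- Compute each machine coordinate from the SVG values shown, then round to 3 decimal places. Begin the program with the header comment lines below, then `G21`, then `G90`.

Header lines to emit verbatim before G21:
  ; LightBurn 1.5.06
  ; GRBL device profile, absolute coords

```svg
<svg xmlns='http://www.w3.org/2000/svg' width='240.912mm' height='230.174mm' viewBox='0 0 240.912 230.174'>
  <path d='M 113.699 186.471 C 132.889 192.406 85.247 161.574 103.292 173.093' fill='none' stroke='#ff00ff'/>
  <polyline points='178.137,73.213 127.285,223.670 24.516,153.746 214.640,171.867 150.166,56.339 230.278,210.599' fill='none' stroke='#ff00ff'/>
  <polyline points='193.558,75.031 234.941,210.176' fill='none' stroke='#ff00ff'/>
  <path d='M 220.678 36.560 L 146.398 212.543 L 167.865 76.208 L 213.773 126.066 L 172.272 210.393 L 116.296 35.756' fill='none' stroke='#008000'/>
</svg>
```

1 u = 1 mm; y_m = 230.174 − y.

[1] `<path>` cubic bezier, #ff00ff→score S632 F1603: (113.699,43.703) → (117.631,44.909) → (108.925,52.486) → (100.004,59.016) → (103.292,57.081)

[2] `<polyline>` open polyline, #ff00ff→score S632 F1603: (178.137,156.961) → (127.285,6.504) → (24.516,76.428) → (214.640,58.307) → (150.166,173.835) → (230.278,19.575)

[3] `<polyline>` line segment, #ff00ff→score S632 F1603: (193.558,155.143) → (234.941,19.998)

[4] `<path>` open polyline, #008000→cut S850 F912: (220.678,193.614) → (146.398,17.631) → (167.865,153.966) → (213.773,104.108) → (172.272,19.781) → (116.296,194.418)

; LightBurn 1.5.06
; GRBL device profile, absolute coords
G21
G90
G00 X113.699 Y43.703
M3 S632
G1 X117.631 Y44.909 F1603
G1 X108.925 Y52.486
G1 X100.004 Y59.016
G1 X103.292 Y57.081
M5
G00 X178.137 Y156.961
M3 S632
G1 X127.285 Y6.504 F1603
G1 X24.516 Y76.428
G1 X214.640 Y58.307
G1 X150.166 Y173.835
G1 X230.278 Y19.575
M5
G00 X193.558 Y155.143
M3 S632
G1 X234.941 Y19.998 F1603
M5
G00 X220.678 Y193.614
M3 S850
G1 X146.398 Y17.631 F912
G1 X167.865 Y153.966
G1 X213.773 Y104.108
G1 X172.272 Y19.781
G1 X116.296 Y194.418
M5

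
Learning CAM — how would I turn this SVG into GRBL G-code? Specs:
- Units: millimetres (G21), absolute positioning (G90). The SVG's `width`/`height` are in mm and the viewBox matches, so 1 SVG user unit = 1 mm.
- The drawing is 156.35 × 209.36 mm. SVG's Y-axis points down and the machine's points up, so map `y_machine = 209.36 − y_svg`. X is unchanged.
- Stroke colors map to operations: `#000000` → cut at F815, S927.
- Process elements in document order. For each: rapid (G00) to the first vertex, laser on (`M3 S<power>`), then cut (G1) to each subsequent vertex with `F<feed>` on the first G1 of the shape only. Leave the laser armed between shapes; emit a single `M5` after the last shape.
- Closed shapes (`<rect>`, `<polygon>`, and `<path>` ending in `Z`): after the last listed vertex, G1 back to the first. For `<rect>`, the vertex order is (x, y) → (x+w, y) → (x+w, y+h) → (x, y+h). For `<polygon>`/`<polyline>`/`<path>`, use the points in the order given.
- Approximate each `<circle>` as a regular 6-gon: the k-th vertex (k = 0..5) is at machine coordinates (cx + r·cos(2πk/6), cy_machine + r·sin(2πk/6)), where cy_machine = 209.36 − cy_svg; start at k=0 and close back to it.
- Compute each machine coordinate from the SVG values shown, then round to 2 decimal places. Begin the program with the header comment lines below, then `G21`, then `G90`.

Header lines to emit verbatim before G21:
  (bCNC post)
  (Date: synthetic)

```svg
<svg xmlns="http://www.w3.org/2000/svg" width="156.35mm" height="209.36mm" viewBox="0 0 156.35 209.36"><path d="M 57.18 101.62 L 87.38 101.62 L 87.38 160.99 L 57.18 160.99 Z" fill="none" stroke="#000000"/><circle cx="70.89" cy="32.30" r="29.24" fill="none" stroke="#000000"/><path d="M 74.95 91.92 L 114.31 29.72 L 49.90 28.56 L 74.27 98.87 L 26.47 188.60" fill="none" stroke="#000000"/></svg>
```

(bCNC post)
(Date: synthetic)
G21
G90
G00 X57.18 Y107.74
M3 S927
G1 X87.38 Y107.74 F815
G1 X87.38 Y48.37
G1 X57.18 Y48.37
G1 X57.18 Y107.74
G00 X100.13 Y177.06
M3 S927
G1 X85.51 Y202.38 F815
G1 X56.27 Y202.38
G1 X41.65 Y177.06
G1 X56.27 Y151.74
G1 X85.51 Y151.74
G1 X100.13 Y177.06
G00 X74.95 Y117.44
M3 S927
G1 X114.31 Y179.64 F815
G1 X49.90 Y180.80
G1 X74.27 Y110.49
G1 X26.47 Y20.76
M5

1 u = 1 mm; y_m = 209.36 − y.

[1] `<path>` rectangle, #000000→cut S927 F815: (57.18,107.74) → (87.38,107.74) → (87.38,48.37) → (57.18,48.37) → (57.18,107.74) (closed)

[2] `<circle>` circle, #000000→cut S927 F815: (100.13,177.06) → (85.51,202.38) → (56.27,202.38) → (41.65,177.06) → (56.27,151.74) → (85.51,151.74) → (100.13,177.06) (closed)

[3] `<path>` open polyline, #000000→cut S927 F815: (74.95,117.44) → (114.31,179.64) → (49.90,180.80) → (74.27,110.49) → (26.47,20.76)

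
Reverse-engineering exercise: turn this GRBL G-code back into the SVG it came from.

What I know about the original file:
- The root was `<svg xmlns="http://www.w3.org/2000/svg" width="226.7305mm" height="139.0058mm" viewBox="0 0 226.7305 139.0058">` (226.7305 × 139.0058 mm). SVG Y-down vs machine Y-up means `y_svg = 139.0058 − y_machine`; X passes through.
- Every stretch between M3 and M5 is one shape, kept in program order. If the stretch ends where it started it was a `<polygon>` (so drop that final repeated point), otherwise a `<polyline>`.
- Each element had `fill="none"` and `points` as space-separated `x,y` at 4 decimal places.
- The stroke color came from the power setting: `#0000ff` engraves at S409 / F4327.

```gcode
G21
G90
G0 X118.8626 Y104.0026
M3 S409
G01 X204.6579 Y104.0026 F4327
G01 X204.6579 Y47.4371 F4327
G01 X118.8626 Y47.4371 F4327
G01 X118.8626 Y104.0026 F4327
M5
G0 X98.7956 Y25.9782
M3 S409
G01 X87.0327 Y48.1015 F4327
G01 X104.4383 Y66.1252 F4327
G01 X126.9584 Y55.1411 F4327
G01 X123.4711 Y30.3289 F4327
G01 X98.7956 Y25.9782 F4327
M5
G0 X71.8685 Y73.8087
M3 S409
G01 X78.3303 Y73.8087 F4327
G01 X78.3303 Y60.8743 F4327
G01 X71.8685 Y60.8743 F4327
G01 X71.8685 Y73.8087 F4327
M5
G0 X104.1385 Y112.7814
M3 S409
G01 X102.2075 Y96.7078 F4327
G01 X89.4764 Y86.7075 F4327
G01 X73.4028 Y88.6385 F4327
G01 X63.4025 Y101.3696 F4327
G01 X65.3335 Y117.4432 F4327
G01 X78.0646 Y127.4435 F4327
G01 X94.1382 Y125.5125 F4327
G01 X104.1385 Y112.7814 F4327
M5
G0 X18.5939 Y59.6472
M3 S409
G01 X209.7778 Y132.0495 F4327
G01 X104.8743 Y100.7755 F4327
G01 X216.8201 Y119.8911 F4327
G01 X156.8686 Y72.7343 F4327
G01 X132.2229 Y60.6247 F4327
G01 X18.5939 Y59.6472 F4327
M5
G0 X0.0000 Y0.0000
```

<svg xmlns="http://www.w3.org/2000/svg" width="226.7305mm" height="139.0058mm" viewBox="0 0 226.7305 139.0058">
  <polygon points="118.8626,35.0032 204.6579,35.0032 204.6579,91.5687 118.8626,91.5687" fill="none" stroke="#0000ff"/>
  <polygon points="98.7956,113.0276 87.0327,90.9043 104.4383,72.8806 126.9584,83.8647 123.4711,108.6769" fill="none" stroke="#0000ff"/>
  <polygon points="71.8685,65.1971 78.3303,65.1971 78.3303,78.1315 71.8685,78.1315" fill="none" stroke="#0000ff"/>
  <polygon points="104.1385,26.2244 102.2075,42.2980 89.4764,52.2983 73.4028,50.3673 63.4025,37.6362 65.3335,21.5626 78.0646,11.5623 94.1382,13.4933" fill="none" stroke="#0000ff"/>
  <polygon points="18.5939,79.3586 209.7778,6.9563 104.8743,38.2303 216.8201,19.1147 156.8686,66.2715 132.2229,78.3811" fill="none" stroke="#0000ff"/>
</svg>

Each laser-on run becomes one SVG element. Flip Y back into SVG space with y_svg = 139.0058 − y_machine. Every run uses S409, so all elements get stroke `#0000ff` (engrave).

Run 1: The run returns to its start, so emit a `<polygon>` with points (Y-flipped): 118.8626,35.0032 204.6579,35.0032 204.6579,91.5687 118.8626,91.5687.

Run 2: The run returns to its start, so emit a `<polygon>` with points (Y-flipped): 98.7956,113.0276 87.0327,90.9043 104.4383,72.8806 126.9584,83.8647 123.4711,108.6769.

Run 3: The run returns to its start, so emit a `<polygon>` with points (Y-flipped): 71.8685,65.1971 78.3303,65.1971 78.3303,78.1315 71.8685,78.1315.

Run 4: The run returns to its start, so emit a `<polygon>` with points (Y-flipped): 104.1385,26.2244 102.2075,42.2980 89.4764,52.2983 73.4028,50.3673 63.4025,37.6362 65.3335,21.5626 78.0646,11.5623 94.1382,13.4933.

Run 5: The run returns to its start, so emit a `<polygon>` with points (Y-flipped): 18.5939,79.3586 209.7778,6.9563 104.8743,38.2303 216.8201,19.1147 156.8686,66.2715 132.2229,78.3811.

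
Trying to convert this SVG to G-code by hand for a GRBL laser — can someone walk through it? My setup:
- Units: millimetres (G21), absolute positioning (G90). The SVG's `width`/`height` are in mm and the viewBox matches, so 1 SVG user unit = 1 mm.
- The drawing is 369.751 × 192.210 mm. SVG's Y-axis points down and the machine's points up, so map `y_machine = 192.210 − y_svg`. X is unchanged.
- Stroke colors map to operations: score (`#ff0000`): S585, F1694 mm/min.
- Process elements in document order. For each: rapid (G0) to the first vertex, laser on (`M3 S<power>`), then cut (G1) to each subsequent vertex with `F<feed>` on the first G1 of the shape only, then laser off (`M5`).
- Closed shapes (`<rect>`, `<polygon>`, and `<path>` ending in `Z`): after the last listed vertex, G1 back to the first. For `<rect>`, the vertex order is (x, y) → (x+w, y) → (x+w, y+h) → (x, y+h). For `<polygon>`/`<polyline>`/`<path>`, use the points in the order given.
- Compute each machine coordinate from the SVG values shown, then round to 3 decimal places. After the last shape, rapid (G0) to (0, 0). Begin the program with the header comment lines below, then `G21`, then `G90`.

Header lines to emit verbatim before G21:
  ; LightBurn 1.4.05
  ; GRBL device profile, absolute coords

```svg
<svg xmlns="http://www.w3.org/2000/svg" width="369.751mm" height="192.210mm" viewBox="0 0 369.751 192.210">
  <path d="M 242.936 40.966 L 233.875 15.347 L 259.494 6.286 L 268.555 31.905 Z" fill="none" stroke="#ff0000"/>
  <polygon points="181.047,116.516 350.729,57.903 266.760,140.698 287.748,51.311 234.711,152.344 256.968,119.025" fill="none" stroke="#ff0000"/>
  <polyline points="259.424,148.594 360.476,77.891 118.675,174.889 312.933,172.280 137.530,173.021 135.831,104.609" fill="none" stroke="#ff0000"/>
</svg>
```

viewBox `0 0 369.751 192.210` with mm width/height → 1 unit = 1 mm. Flip: y_m = 192.210 − y_svg.

**Shape 1** — `<path>` regular polygon, stroke `#ff0000` → score (S585, F1694). Machine vertices: (242.936,151.244) → (233.875,176.863) → (259.494,185.924) → (268.555,160.305) → (242.936,151.244). Closed: final G1 returns to the first vertex.

**Shape 2** — `<polygon>` closed polygon, stroke `#ff0000` → score (S585, F1694). Machine vertices: (181.047,75.694) → (350.729,134.307) → (266.760,51.512) → (287.748,140.899) → (234.711,39.866) → (256.968,73.185) → (181.047,75.694). Closed: final G1 returns to the first vertex.

**Shape 3** — `<polyline>` open polyline, stroke `#ff0000` → score (S585, F1694). Machine vertices: (259.424,43.616) → (360.476,114.319) → (118.675,17.321) → (312.933,19.930) → (137.530,19.189) → (135.831,87.601). Open path.

; LightBurn 1.4.05
; GRBL device profile, absolute coords
G21
G90
G0 X242.936 Y151.244
M3 S585
G1 X233.875 Y176.863 F1694
G1 X259.494 Y185.924
G1 X268.555 Y160.305
G1 X242.936 Y151.244
M5
G0 X181.047 Y75.694
M3 S585
G1 X350.729 Y134.307 F1694
G1 X266.760 Y51.512
G1 X287.748 Y140.899
G1 X234.711 Y39.866
G1 X256.968 Y73.185
G1 X181.047 Y75.694
M5
G0 X259.424 Y43.616
M3 S585
G1 X360.476 Y114.319 F1694
G1 X118.675 Y17.321
G1 X312.933 Y19.930
G1 X137.530 Y19.189
G1 X135.831 Y87.601
M5
G0 X0.000 Y0.000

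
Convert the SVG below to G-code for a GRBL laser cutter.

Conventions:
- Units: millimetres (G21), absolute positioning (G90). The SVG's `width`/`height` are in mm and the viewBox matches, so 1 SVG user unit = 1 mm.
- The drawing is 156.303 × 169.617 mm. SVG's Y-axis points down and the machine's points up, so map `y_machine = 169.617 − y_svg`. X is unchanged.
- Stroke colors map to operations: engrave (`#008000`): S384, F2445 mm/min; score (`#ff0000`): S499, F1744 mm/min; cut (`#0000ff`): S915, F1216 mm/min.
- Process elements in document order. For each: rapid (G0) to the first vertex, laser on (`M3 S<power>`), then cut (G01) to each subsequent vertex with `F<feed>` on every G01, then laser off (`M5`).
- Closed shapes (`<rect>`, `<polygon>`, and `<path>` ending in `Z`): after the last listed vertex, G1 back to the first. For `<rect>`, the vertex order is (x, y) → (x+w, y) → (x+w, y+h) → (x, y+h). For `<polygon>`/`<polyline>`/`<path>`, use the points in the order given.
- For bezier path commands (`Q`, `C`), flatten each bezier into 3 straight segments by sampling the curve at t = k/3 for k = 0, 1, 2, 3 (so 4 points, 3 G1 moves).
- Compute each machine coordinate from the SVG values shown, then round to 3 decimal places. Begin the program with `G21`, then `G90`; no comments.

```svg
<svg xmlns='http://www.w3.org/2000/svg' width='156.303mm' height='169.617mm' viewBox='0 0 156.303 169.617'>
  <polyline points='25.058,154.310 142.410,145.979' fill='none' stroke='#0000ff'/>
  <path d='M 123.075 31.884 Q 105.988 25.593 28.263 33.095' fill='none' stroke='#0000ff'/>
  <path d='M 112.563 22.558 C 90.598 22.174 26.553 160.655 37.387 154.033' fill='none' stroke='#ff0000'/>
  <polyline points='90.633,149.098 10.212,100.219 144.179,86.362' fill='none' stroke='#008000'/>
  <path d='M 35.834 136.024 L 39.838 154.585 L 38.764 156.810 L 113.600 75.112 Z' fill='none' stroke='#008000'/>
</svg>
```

G21
G90
G0 X25.058 Y15.307
M3 S915
G01 X142.410 Y23.638 F1216
M5
G0 X123.075 Y137.733
M3 S915
G01 X104.946 Y140.394 F1216
G01 X73.342 Y139.991 F1216
G01 X28.263 Y136.522 F1216
M5
G0 X112.563 Y147.059
M3 S499
G01 X80.903 Y111.672 F1744
G01 X47.181 Y46.812 F1744
G01 X37.387 Y15.584 F1744
M5
G0 X90.633 Y20.519
M3 S384
G01 X10.212 Y69.398 F2445
G01 X144.179 Y83.255 F2445
M5
G0 X35.834 Y33.593
M3 S384
G01 X39.838 Y15.032 F2445
G01 X38.764 Y12.807 F2445
G01 X113.600 Y94.505 F2445
G01 X35.834 Y33.593 F2445
M5

viewBox `0 0 156.303 169.617` with mm width/height → 1 unit = 1 mm. Flip: y_m = 169.617 − y_svg.

**Shape 1** — `<polyline>` line segment, stroke `#0000ff` → cut (S915, F1216). Machine vertices: (25.058,15.307) → (142.410,23.638). Open path.

**Shape 2** — `<path>` quadratic bezier, stroke `#0000ff` → cut (S915, F1216). Control points (SVG): P0=(123.075,31.884), P1=(105.988,25.593), P2=(28.263,33.095); sampled at t=k/3. Machine vertices: (123.075,137.733) → (104.946,140.394) → (73.342,139.991) → (28.263,136.522). Open path.

**Shape 3** — `<path>` cubic bezier, stroke `#ff0000` → score (S499, F1744). Control points (SVG): P0=(112.563,22.558), P1=(90.598,22.174), P2=(26.553,160.655), P3=(37.387,154.033); sampled at t=k/3. Machine vertices: (112.563,147.059) → (80.903,111.672) → (47.181,46.812) → (37.387,15.584). Open path.

**Shape 4** — `<polyline>` open polyline, stroke `#008000` → engrave (S384, F2445). Machine vertices: (90.633,20.519) → (10.212,69.398) → (144.179,83.255). Open path.

**Shape 5** — `<path>` closed polygon, stroke `#008000` → engrave (S384, F2445). Machine vertices: (35.834,33.593) → (39.838,15.032) → (38.764,12.807) → (113.600,94.505) → (35.834,33.593). Closed: final G1 returns to the first vertex.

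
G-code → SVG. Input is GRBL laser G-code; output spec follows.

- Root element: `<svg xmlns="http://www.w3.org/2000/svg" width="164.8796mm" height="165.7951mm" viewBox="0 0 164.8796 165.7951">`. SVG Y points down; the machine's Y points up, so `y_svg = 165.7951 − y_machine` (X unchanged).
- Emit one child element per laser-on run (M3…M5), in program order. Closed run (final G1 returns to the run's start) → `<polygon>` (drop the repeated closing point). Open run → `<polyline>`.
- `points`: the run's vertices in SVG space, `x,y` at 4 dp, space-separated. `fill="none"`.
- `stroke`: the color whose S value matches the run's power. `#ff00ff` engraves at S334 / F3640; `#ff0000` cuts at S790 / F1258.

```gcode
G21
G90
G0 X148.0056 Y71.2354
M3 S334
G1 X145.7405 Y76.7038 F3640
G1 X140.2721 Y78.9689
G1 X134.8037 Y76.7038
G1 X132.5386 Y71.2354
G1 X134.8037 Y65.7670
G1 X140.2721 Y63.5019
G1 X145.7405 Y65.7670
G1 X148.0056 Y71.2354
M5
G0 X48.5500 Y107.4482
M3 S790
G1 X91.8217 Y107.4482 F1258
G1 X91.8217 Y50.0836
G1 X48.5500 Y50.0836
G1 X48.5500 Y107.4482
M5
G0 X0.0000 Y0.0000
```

Machine Y-up, SVG Y-down with viewBox height 165.7951, so y_svg = 165.7951 − y_machine; X carries over.

Run 1: the run's S334 means `#ff00ff` (engrave). The run returns to its start, so emit a `<polygon>` with points (Y-flipped): 148.0056,94.5597 145.7405,89.0913 140.2721,86.8262 134.8037,89.0913 132.5386,94.5597 134.8037,100.0281 140.2721,102.2932 145.7405,100.0281.

Run 2: power S790 maps to stroke `#ff0000` (cut). The run returns to its start, so emit a `<polygon>` with points (Y-flipped): 48.5500,58.3469 91.8217,58.3469 91.8217,115.7115 48.5500,115.7115.

<svg xmlns="http://www.w3.org/2000/svg" width="164.8796mm" height="165.7951mm" viewBox="0 0 164.8796 165.7951">
  <polygon points="148.0056,94.5597 145.7405,89.0913 140.2721,86.8262 134.8037,89.0913 132.5386,94.5597 134.8037,100.0281 140.2721,102.2932 145.7405,100.0281" fill="none" stroke="#ff00ff"/>
  <polygon points="48.5500,58.3469 91.8217,58.3469 91.8217,115.7115 48.5500,115.7115" fill="none" stroke="#ff0000"/>
</svg>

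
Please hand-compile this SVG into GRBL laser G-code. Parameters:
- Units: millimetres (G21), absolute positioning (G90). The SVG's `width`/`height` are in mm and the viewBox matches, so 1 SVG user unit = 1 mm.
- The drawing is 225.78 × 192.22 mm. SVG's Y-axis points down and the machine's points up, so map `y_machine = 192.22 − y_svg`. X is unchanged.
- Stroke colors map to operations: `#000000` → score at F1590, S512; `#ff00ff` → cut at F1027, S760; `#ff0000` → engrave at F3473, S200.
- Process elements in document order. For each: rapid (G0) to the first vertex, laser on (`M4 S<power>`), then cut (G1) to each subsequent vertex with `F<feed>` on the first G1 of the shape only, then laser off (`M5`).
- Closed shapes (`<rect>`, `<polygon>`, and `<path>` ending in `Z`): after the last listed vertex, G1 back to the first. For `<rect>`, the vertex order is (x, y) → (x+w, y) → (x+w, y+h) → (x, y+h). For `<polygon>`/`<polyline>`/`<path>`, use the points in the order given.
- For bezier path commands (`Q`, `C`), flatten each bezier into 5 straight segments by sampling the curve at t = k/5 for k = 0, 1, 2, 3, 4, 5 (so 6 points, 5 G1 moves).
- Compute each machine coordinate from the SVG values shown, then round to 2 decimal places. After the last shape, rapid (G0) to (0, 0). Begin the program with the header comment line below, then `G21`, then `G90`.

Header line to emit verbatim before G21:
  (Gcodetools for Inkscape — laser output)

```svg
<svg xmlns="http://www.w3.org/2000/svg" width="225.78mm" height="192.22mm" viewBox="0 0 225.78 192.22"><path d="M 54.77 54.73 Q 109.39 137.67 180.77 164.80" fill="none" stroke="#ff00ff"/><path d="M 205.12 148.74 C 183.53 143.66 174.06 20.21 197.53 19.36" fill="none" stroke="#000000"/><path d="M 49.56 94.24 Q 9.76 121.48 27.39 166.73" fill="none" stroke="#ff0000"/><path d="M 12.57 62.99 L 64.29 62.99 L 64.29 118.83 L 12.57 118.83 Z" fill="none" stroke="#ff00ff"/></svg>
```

1 u = 1 mm; y_m = 192.22 − y.

[1] `<path>` quadratic bezier, #ff00ff→cut S760 F1027: (54.77,137.49) → (77.29,106.55) → (101.15,80.07) → (126.35,58.05) → (152.89,40.50) → (180.77,27.42)

[2] `<path>` cubic bezier, #000000→score S512 F1590: (205.12,43.48) → (193.79,58.80) → (186.36,90.97) → (183.84,128.41) → (187.23,159.57) → (197.53,172.86)

[3] `<path>` quadratic bezier, #ff0000→engrave S200 F3473: (49.56,97.98) → (35.94,86.36) → (26.91,73.31) → (22.47,58.81) → (22.64,42.87) → (27.39,25.49)

[4] `<path>` rectangle, #ff00ff→cut S760 F1027: (12.57,129.23) → (64.29,129.23) → (64.29,73.39) → (12.57,73.39) → (12.57,129.23) (closed)

(Gcodetools for Inkscape — laser output)
G21
G90
G0 X54.77 Y137.49
M4 S760
G1 X77.29 Y106.55 F1027
G1 X101.15 Y80.07
G1 X126.35 Y58.05
G1 X152.89 Y40.50
G1 X180.77 Y27.42
M5
G0 X205.12 Y43.48
M4 S512
G1 X193.79 Y58.80 F1590
G1 X186.36 Y90.97
G1 X183.84 Y128.41
G1 X187.23 Y159.57
G1 X197.53 Y172.86
M5
G0 X49.56 Y97.98
M4 S200
G1 X35.94 Y86.36 F3473
G1 X26.91 Y73.31
G1 X22.47 Y58.81
G1 X22.64 Y42.87
G1 X27.39 Y25.49
M5
G0 X12.57 Y129.23
M4 S760
G1 X64.29 Y129.23 F1027
G1 X64.29 Y73.39
G1 X12.57 Y73.39
G1 X12.57 Y129.23
M5
G0 X0.00 Y0.00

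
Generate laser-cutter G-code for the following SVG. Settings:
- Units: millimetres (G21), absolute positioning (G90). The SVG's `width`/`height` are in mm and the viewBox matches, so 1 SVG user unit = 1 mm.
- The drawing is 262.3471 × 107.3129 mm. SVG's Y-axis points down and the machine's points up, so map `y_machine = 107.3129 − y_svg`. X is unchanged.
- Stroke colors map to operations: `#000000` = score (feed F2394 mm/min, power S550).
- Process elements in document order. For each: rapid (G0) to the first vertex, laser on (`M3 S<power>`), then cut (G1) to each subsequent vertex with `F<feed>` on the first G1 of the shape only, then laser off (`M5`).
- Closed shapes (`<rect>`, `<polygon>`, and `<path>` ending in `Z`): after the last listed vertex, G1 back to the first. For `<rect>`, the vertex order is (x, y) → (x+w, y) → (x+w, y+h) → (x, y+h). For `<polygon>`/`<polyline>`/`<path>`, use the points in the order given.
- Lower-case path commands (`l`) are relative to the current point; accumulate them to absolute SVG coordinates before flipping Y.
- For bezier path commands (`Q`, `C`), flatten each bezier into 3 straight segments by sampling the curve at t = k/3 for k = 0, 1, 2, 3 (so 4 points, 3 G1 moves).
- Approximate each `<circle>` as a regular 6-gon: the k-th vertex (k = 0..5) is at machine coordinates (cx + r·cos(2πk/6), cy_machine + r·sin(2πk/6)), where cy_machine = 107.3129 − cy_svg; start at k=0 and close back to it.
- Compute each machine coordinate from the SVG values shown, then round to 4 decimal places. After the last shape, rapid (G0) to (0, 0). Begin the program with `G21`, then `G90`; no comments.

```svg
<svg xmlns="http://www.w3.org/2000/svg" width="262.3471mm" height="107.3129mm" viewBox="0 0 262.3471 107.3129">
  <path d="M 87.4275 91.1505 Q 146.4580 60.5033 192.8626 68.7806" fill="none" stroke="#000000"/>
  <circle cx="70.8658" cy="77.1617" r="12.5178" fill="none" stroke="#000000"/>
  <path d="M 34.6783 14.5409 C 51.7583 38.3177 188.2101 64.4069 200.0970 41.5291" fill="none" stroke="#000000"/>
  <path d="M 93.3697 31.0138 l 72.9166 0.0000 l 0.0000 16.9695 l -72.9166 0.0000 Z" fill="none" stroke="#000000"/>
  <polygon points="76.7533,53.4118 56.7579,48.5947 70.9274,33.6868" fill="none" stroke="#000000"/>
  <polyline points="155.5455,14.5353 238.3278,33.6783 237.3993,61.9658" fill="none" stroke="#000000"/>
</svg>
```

G21
G90
G0 X87.4275 Y16.1624
M3 S550
G1 X125.3783 Y32.2689 F2394
G1 X160.5233 Y39.7256
G1 X192.8626 Y38.5323
M5
G0 X83.3836 Y30.1512
M3 S550
G1 X77.1247 Y40.9919 F2394
G1 X64.6069 Y40.9919
G1 X58.3480 Y30.1512
G1 X64.6069 Y19.3105
G1 X77.1247 Y19.3105
G1 X83.3836 Y30.1512
M5
G0 X34.6783 Y92.7720
M3 S550
G1 X82.5142 Y70.1236 F2394
G1 X155.7232 Y57.3291
G1 X200.0970 Y65.7838
M5
G0 X93.3697 Y76.2991
M3 S550
G1 X166.2863 Y76.2991 F2394
G1 X166.2863 Y59.3296
G1 X93.3697 Y59.3296
G1 X93.3697 Y76.2991
M5
G0 X76.7533 Y53.9011
M3 S550
G1 X56.7579 Y58.7182 F2394
G1 X70.9274 Y73.6261
G1 X76.7533 Y53.9011
M5
G0 X155.5455 Y92.7776
M3 S550
G1 X238.3278 Y73.6346 F2394
G1 X237.3993 Y45.3471
M5
G0 X0.0000 Y0.0000

1 u = 1 mm; y_m = 107.3129 − y.

[1] `<path>` quadratic bezier, #000000→score S550 F2394: (87.4275,16.1624) → (125.3783,32.2689) → (160.5233,39.7256) → (192.8626,38.5323)

[2] `<circle>` circle, #000000→score S550 F2394: (83.3836,30.1512) → (77.1247,40.9919) → (64.6069,40.9919) → (58.3480,30.1512) → (64.6069,19.3105) → (77.1247,19.3105) → (83.3836,30.1512) (closed)

[3] `<path>` cubic bezier, #000000→score S550 F2394: (34.6783,92.7720) → (82.5142,70.1236) → (155.7232,57.3291) → (200.0970,65.7838)

[4] `<path>` rectangle, #000000→score S550 F2394: (93.3697,76.2991) → (166.2863,76.2991) → (166.2863,59.3296) → (93.3697,59.3296) → (93.3697,76.2991) (closed)

[5] `<polygon>` regular polygon, #000000→score S550 F2394: (76.7533,53.9011) → (56.7579,58.7182) → (70.9274,73.6261) → (76.7533,53.9011) (closed)

[6] `<polyline>` open polyline, #000000→score S550 F2394: (155.5455,92.7776) → (238.3278,73.6346) → (237.3993,45.3471)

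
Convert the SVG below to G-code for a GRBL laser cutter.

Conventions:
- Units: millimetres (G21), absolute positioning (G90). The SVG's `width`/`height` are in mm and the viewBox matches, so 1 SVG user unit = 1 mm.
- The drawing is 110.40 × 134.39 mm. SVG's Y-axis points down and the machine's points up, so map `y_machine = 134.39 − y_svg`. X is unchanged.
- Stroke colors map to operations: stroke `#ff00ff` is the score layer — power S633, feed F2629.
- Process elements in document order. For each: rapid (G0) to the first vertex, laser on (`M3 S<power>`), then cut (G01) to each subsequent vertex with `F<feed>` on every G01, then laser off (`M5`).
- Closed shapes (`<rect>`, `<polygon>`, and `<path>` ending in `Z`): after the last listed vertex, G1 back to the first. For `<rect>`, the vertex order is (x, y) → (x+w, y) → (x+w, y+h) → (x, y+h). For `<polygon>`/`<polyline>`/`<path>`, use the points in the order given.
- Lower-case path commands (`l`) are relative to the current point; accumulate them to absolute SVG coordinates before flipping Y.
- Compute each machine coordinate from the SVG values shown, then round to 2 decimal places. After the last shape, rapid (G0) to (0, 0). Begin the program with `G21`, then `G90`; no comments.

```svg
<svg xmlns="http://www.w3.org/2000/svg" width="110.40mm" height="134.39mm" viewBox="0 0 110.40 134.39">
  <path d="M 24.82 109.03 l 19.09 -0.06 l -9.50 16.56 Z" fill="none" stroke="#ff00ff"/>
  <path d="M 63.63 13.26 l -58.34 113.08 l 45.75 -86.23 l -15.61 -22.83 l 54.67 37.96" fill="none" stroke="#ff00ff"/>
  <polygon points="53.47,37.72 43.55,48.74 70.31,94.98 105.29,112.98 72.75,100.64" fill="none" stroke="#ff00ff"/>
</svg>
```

1 u = 1 mm; y_m = 134.39 − y.

[1] `<path>` regular polygon, #ff00ff→score S633 F2629: (24.82,25.36) → (43.91,25.42) → (34.41,8.86) → (24.82,25.36) (closed)

[2] `<path>` open polyline, #ff00ff→score S633 F2629: (63.63,121.13) → (5.29,8.05) → (51.04,94.28) → (35.43,117.11) → (90.10,79.15)

[3] `<polygon>` closed polygon, #ff00ff→score S633 F2629: (53.47,96.67) → (43.55,85.65) → (70.31,39.41) → (105.29,21.41) → (72.75,33.75) → (53.47,96.67) (closed)

G21
G90
G0 X24.82 Y25.36
M3 S633
G01 X43.91 Y25.42 F2629
G01 X34.41 Y8.86 F2629
G01 X24.82 Y25.36 F2629
M5
G0 X63.63 Y121.13
M3 S633
G01 X5.29 Y8.05 F2629
G01 X51.04 Y94.28 F2629
G01 X35.43 Y117.11 F2629
G01 X90.10 Y79.15 F2629
M5
G0 X53.47 Y96.67
M3 S633
G01 X43.55 Y85.65 F2629
G01 X70.31 Y39.41 F2629
G01 X105.29 Y21.41 F2629
G01 X72.75 Y33.75 F2629
G01 X53.47 Y96.67 F2629
M5
G0 X0.00 Y0.00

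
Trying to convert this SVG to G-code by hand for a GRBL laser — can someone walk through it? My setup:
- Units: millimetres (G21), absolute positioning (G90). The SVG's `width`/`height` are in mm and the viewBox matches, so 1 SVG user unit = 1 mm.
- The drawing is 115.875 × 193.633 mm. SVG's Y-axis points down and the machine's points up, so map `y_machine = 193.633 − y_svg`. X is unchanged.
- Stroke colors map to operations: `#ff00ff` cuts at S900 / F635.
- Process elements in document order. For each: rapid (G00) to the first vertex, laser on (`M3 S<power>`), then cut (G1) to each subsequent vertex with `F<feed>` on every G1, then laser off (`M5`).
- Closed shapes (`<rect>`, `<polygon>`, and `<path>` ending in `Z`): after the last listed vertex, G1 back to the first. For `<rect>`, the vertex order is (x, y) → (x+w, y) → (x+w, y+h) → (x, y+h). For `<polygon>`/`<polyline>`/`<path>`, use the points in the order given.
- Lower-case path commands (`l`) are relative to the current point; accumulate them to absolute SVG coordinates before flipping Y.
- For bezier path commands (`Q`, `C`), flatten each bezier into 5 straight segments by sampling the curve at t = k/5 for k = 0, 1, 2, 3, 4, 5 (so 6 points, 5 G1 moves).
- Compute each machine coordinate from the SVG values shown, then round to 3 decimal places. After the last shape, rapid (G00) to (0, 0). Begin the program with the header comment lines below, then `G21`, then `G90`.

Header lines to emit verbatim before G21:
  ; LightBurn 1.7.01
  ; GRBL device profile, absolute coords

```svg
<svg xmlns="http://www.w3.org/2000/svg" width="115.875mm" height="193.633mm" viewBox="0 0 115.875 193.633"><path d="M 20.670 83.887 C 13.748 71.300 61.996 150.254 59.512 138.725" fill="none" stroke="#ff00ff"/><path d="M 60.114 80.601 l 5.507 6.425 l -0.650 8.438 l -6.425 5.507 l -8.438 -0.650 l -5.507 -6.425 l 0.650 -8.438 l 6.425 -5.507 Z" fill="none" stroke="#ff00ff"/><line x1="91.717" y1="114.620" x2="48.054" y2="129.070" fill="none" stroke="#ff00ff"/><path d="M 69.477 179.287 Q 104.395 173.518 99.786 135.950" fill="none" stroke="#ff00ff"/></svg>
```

viewBox `0 0 115.875 193.633` with mm width/height → 1 unit = 1 mm. Flip: y_m = 193.633 − y_svg.

**Shape 1** — `<path>` cubic bezier, stroke `#ff00ff` → cut (S900, F635). Control points (SVG): P0=(20.670,83.887), P1=(13.748,71.300), P2=(61.996,150.254), P3=(59.512,138.725); sampled at t=k/5. Machine vertices: (20.670,109.746) → (22.290,107.769) → (32.067,92.560) → (44.919,72.856) → (55.762,57.392) → (59.512,54.908). Open path.

**Shape 2** — `<path>` regular polygon, stroke `#ff00ff` → cut (S900, F635). Machine vertices: (60.114,113.032) → (65.621,106.607) → (64.971,98.169) → (58.546,92.662) → (50.108,93.312) → (44.601,99.737) → (45.251,108.175) → (51.676,113.682) → (60.114,113.032). Closed: final G1 returns to the first vertex.

**Shape 3** — `<line>` line segment, stroke `#ff00ff` → cut (S900, F635). Machine vertices: (91.717,79.013) → (48.054,64.563). Open path.

**Shape 4** — `<path>` quadratic bezier, stroke `#ff00ff` → cut (S900, F635). Control points (SVG): P0=(69.477,179.287), P1=(104.395,173.518), P2=(99.786,135.950); sampled at t=k/5. Machine vertices: (69.477,14.346) → (81.863,17.926) → (91.087,24.049) → (97.149,32.716) → (100.049,43.928) → (99.786,57.683). Open path.

; LightBurn 1.7.01
; GRBL device profile, absolute coords
G21
G90
G00 X20.670 Y109.746
M3 S900
G1 X22.290 Y107.769 F635
G1 X32.067 Y92.560 F635
G1 X44.919 Y72.856 F635
G1 X55.762 Y57.392 F635
G1 X59.512 Y54.908 F635
M5
G00 X60.114 Y113.032
M3 S900
G1 X65.621 Y106.607 F635
G1 X64.971 Y98.169 F635
G1 X58.546 Y92.662 F635
G1 X50.108 Y93.312 F635
G1 X44.601 Y99.737 F635
G1 X45.251 Y108.175 F635
G1 X51.676 Y113.682 F635
G1 X60.114 Y113.032 F635
M5
G00 X91.717 Y79.013
M3 S900
G1 X48.054 Y64.563 F635
M5
G00 X69.477 Y14.346
M3 S900
G1 X81.863 Y17.926 F635
G1 X91.087 Y24.049 F635
G1 X97.149 Y32.716 F635
G1 X100.049 Y43.928 F635
G1 X99.786 Y57.683 F635
M5
G00 X0.000 Y0.000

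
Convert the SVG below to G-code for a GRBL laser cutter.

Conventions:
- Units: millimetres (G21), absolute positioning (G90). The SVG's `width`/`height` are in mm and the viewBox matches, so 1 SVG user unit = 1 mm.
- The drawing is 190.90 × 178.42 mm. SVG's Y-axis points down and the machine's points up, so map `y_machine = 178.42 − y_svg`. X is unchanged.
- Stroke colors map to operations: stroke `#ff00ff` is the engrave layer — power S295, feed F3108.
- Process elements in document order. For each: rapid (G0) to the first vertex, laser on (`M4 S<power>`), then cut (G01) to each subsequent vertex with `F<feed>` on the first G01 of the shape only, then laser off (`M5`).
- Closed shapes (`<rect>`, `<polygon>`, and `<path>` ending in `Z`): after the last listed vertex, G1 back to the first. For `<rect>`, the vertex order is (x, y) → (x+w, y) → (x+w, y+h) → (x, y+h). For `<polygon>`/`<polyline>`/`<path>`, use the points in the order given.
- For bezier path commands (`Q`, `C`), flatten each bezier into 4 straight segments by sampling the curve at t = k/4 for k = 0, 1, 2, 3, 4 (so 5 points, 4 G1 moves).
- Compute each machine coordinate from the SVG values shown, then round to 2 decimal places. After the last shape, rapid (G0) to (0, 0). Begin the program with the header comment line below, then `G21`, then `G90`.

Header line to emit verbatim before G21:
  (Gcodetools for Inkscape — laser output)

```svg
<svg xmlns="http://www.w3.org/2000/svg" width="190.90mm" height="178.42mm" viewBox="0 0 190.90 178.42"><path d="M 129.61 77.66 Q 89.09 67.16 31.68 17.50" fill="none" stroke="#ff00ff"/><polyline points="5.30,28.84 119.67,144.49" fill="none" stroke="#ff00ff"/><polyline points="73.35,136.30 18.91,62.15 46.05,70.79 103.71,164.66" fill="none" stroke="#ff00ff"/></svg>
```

viewBox `0 0 190.90 178.42` with mm width/height → 1 unit = 1 mm. Flip: y_m = 178.42 − y_svg.

**Shape 1** — `<path>` quadratic bezier, stroke `#ff00ff` → engrave (S295, F3108). Control points (SVG): P0=(129.61,77.66), P1=(89.09,67.16), P2=(31.68,17.50); sampled at t=k/4. Machine vertices: (129.61,100.76) → (108.29,108.46) → (84.87,121.05) → (59.33,138.54) → (31.68,160.92). Open path.

**Shape 2** — `<polyline>` line segment, stroke `#ff00ff` → engrave (S295, F3108). Machine vertices: (5.30,149.58) → (119.67,33.93). Open path.

**Shape 3** — `<polyline>` open polyline, stroke `#ff00ff` → engrave (S295, F3108). Machine vertices: (73.35,42.12) → (18.91,116.27) → (46.05,107.63) → (103.71,13.76). Open path.

(Gcodetools for Inkscape — laser output)
G21
G90
G0 X129.61 Y100.76
M4 S295
G01 X108.29 Y108.46 F3108
G01 X84.87 Y121.05
G01 X59.33 Y138.54
G01 X31.68 Y160.92
M5
G0 X5.30 Y149.58
M4 S295
G01 X119.67 Y33.93 F3108
M5
G0 X73.35 Y42.12
M4 S295
G01 X18.91 Y116.27 F3108
G01 X46.05 Y107.63
G01 X103.71 Y13.76
M5
G0 X0.00 Y0.00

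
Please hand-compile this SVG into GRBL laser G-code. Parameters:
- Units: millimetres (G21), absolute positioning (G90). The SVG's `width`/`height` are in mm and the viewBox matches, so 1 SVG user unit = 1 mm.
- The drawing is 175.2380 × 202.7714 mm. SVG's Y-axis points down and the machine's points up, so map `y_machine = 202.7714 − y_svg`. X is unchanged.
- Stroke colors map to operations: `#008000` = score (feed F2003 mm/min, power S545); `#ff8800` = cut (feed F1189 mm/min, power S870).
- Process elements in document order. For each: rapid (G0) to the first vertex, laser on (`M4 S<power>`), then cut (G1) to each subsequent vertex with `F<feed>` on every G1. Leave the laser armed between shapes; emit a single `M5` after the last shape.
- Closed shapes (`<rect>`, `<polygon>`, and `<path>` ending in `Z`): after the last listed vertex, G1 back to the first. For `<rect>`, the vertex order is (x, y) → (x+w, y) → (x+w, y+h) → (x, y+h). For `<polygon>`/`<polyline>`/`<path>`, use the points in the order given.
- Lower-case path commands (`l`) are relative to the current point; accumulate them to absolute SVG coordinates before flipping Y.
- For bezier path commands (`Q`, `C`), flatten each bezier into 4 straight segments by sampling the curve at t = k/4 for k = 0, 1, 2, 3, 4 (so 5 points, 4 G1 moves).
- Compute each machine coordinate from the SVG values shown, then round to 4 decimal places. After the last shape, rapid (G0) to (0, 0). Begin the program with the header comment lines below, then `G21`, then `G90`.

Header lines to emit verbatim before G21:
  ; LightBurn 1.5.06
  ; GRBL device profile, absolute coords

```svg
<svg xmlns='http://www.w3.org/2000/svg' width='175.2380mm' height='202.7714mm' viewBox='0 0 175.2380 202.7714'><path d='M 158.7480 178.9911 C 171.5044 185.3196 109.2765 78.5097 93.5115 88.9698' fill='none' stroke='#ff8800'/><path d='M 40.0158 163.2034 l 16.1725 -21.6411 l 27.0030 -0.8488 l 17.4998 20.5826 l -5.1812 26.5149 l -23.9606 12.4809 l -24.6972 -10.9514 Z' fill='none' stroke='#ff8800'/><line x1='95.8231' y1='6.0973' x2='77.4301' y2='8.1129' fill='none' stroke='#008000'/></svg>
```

viewBox `0 0 175.2380 202.7714` with mm width/height → 1 unit = 1 mm. Flip: y_m = 202.7714 − y_svg.

**Shape 1** — `<path>` cubic bezier, stroke `#ff8800` → cut (S870, F1189). Control points (SVG): P0=(158.7480,178.9911), P1=(171.5044,185.3196), P2=(109.2765,78.5097), P3=(93.5115,88.9698); sampled at t=k/4. Machine vertices: (158.7480,23.7803) → (156.1534,36.6472) → (136.8253,70.3403) → (112.1494,103.2587) → (93.5115,113.8016). Open path.

**Shape 2** — `<path>` regular polygon, stroke `#ff8800` → cut (S870, F1189). Machine vertices: (40.0158,39.5680) → (56.1883,61.2091) → (83.1913,62.0579) → (100.6911,41.4753) → (95.5099,14.9604) → (71.5493,2.4795) → (46.8521,13.4309) → (40.0158,39.5680). Closed: final G1 returns to the first vertex.

**Shape 3** — `<line>` line segment, stroke `#008000` → score (S545, F2003). Machine vertices: (95.8231,196.6741) → (77.4301,194.6585). Open path.

; LightBurn 1.5.06
; GRBL device profile, absolute coords
G21
G90
G0 X158.7480 Y23.7803
M4 S870
G1 X156.1534 Y36.6472 F1189
G1 X136.8253 Y70.3403 F1189
G1 X112.1494 Y103.2587 F1189
G1 X93.5115 Y113.8016 F1189
G0 X40.0158 Y39.5680
M4 S870
G1 X56.1883 Y61.2091 F1189
G1 X83.1913 Y62.0579 F1189
G1 X100.6911 Y41.4753 F1189
G1 X95.5099 Y14.9604 F1189
G1 X71.5493 Y2.4795 F1189
G1 X46.8521 Y13.4309 F1189
G1 X40.0158 Y39.5680 F1189
G0 X95.8231 Y196.6741
M4 S545
G1 X77.4301 Y194.6585 F2003
M5
G0 X0.0000 Y0.0000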